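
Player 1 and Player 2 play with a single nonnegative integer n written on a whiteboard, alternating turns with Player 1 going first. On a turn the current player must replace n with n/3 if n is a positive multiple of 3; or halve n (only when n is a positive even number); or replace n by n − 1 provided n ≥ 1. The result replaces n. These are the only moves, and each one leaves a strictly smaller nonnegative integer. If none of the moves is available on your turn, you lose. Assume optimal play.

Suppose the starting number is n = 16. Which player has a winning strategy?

Player 2 wins.

Build the W/L table. Terminal = L. A non-terminal position is W if it has a move to some L; otherwise it is L.
n=0: no move → L
n=1: can move to 0, which is L ⇒ W
n=2: the only move is to 1(W), a W ⇒ L
n=3: can move to 2, which is L ⇒ W
n=4: can move to 2, which is L ⇒ W
n=5: the only move is to 4(W), a W ⇒ L
n=6: can move to 2, which is L ⇒ W
n=7: the only move is to 6(W), a W ⇒ L
n=8: can move to 7, which is L ⇒ W
n=9: moves to 3(W), 8(W); every one is W ⇒ L
n=10: can move to 5, which is L ⇒ W
n=11: the only move is to 10(W), a W ⇒ L
n=12: can move to 11, which is L ⇒ W
n=13: the only move is to 12(W), a W ⇒ L
n=14: can move to 7, which is L ⇒ W
n=15: can move to 5, which is L ⇒ W
n=16: moves to 8(W), 15(W); every one is W ⇒ L
Every move from 16 reaches a W position, so the mover loses.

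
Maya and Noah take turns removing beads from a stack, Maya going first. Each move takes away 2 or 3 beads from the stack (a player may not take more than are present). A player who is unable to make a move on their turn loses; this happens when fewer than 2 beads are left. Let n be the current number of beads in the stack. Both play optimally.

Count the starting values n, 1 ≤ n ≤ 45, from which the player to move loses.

Label each position W (a win for the player to move) or L (a loss). A position with no legal move is L; any other position is W exactly when some move reaches an L, and L when every move reaches a W.
n=0: no move → L
n=1: no move → L
n=2: reaches L-position 0 → W
n=3: reaches L-position 1 → W
n=4: reaches L-position 1 → W
n=5: only reaches 3(W), 2(W), all W → L
n=6: only reaches 4(W), 3(W), all W → L
n=7: reaches L-position 5 → W
n=8: reaches L-position 6 → W
n=9: reaches L-position 6 → W
n=10: only reaches 8(W), 7(W), all W → L
n=11: only reaches 9(W), 8(W), all W → L
n=12: reaches L-position 10 → W
n=13: reaches L-position 11 → W
n=14: reaches L-position 11 → W
n=15: only reaches 13(W), 12(W), all W → L
n=16: only reaches 14(W), 13(W), all W → L
n=17: reaches L-position 15 → W
n=18: reaches L-position 16 → W
n=19: reaches L-position 16 → W
n=20: only reaches 18(W), 17(W), all W → L
n=21: only reaches 19(W), 18(W), all W → L
n=22: reaches L-position 20 → W
n=23: reaches L-position 21 → W
n=24: reaches L-position 21 → W
n=25: only reaches 23(W), 22(W), all W → L
n=26: only reaches 24(W), 23(W), all W → L
n=27: reaches L-position 25 → W
n=28: reaches L-position 26 → W
n=29: reaches L-position 26 → W
n=30: only reaches 28(W), 27(W), all W → L
n=31: only reaches 29(W), 28(W), all W → L
n=32: reaches L-position 30 → W
n=33: reaches L-position 31 → W
n=34: reaches L-position 31 → W
n=35: only reaches 33(W), 32(W), all W → L
n=36: only reaches 34(W), 33(W), all W → L
n=37: reaches L-position 35 → W
n=38: reaches L-position 36 → W
n=39: reaches L-position 36 → W
n=40: only reaches 38(W), 37(W), all W → L
n=41: only reaches 39(W), 38(W), all W → L
n=42: reaches L-position 40 → W
n=43: reaches L-position 41 → W
n=44: reaches L-position 41 → W
n=45: only reaches 43(W), 42(W), all W → L
L entries with 1 ≤ n ≤ 45 (n=0 is outside the asked range and is not counted): n = 1, 5, 6, 10, 11, 15, 16, 20, 21, 25, 26, 30, 31, 35, 36, 40, 41, 45; that makes 18.

18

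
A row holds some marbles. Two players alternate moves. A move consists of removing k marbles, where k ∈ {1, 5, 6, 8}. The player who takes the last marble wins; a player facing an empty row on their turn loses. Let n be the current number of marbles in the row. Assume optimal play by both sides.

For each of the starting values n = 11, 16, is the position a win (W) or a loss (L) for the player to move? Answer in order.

11: L, 16: W

Compute win/loss labels from the base case upward. A position with no move is L. Any other position is W if it can reach an L in one move, else L.
n=0: no move → L
n=1: reaches L-position 0 → W
n=2: only reaches 1(W), which is W → L
n=3: reaches L-position 2 → W
n=4: only reaches 3(W), which is W → L
n=5: reaches L-position 4 → W
n=6: reaches L-position 0 → W
n=7: reaches L-position 2 → W
n=8: reaches L-position 2 → W
n=9: reaches L-position 4 → W
n=10: reaches L-position 4 → W
n=11: only reaches 10(W), 6(W), 5(W), 3(W), all W → L
n=12: reaches L-position 11 → W
n=13: only reaches 12(W), 8(W), 7(W), 5(W), all W → L
n=14: reaches L-position 13 → W
n=15: only reaches 14(W), 10(W), 9(W), 7(W), all W → L
n=16: reaches L-position 15 → W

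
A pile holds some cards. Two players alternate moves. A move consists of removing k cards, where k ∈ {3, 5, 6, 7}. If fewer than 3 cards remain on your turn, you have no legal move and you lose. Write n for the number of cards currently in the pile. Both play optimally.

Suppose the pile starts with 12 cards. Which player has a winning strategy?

Use the standard recursion: the mover loses at a terminal position; elsewhere, the mover wins exactly when some move hands the opponent an L position.
n=0: no move → L
n=1: no move → L
n=2: no move → L
n=3: →0(L), so W
n=4: →1(L), so W
n=5: →2(L), so W
n=6: →1(L), so W
n=7: →2(L), so W
n=8: →2(L), so W
n=9: →2(L), so W
n=10: →7(W), 5(W), 4(W), 3(W) — all W, so L
n=11: →8(W), 6(W), 5(W), 4(W) — all W, so L
n=12: →9(W), 7(W), 6(W), 5(W) — all W, so L
The starting position 12 is L: whatever the player to move does, the opponent receives a W position.

The second player wins.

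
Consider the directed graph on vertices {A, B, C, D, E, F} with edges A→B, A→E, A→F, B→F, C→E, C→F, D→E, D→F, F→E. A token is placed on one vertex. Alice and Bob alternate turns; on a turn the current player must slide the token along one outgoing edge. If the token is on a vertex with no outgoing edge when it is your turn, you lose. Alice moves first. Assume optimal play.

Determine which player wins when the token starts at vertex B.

Bob wins.

Label each position W (a win for the player to move) or L (a loss). A position with no legal move is L; any other position is W exactly when some move reaches an L, and L when every move reaches a W.
Every edge goes from a vertex to one that appears earlier in the order E, F, D, B, C, A, so processing vertices in that order labels each vertex after all of its successors.
E: no outgoing edge → L
F: can move to E, which is L ⇒ W
D: can move to E, which is L ⇒ W
B: the only move is to F(W), a W ⇒ L
C: can move to E, which is L ⇒ W
A: can move to B, which is L ⇒ W
The starting position B is L: whatever Alice does, the opponent receives a W position.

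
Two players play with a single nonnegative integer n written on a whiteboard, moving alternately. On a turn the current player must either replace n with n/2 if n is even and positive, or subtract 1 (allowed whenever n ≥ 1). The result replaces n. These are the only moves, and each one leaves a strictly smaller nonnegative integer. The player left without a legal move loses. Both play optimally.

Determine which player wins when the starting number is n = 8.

The first player wins.

Compute win/loss labels from the base case upward. A position with no move is L. Any other position is W if it can reach an L in one move, else L.
n=0: no move → L
n=1: can move to 0, which is L ⇒ W
n=2: the only move is to 1(W), a W ⇒ L
n=3: can move to 2, which is L ⇒ W
n=4: can move to 2, which is L ⇒ W
n=5: the only move is to 4(W), a W ⇒ L
n=6: can move to 5, which is L ⇒ W
n=7: the only move is to 6(W), a W ⇒ L
n=8: can move to 7, which is L ⇒ W
The starting position 8 is W: the player to move should move to 7, handing over an L position.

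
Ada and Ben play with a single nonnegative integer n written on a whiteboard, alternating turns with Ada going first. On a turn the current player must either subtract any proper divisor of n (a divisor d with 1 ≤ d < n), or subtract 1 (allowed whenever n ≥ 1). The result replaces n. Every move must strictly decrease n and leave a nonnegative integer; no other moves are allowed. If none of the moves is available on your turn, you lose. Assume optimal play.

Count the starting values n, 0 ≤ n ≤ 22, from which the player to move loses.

Classify positions by backward induction: terminal positions (no move available) are L. From any other position, the mover wins iff some move reaches an L.
n=0: no move → L
n=1: reaches L-position 0 → W
n=2: only reaches 1(W), which is W → L
n=3: reaches L-position 2 → W
n=4: reaches L-position 2 → W
n=5: only reaches 4(W), which is W → L
n=6: reaches L-position 5 → W
n=7: only reaches 6(W), which is W → L
n=8: reaches L-position 7 → W
n=9: only reaches 6(W), 8(W), all W → L
n=10: reaches L-position 5 → W
n=11: only reaches 10(W), which is W → L
n=12: reaches L-position 9 → W
n=13: only reaches 12(W), which is W → L
n=14: reaches L-position 7 → W
n=15: only reaches 10(W), 12(W), 14(W), all W → L
n=16: reaches L-position 15 → W
n=17: only reaches 16(W), which is W → L
n=18: reaches L-position 9 → W
n=19: only reaches 18(W), which is W → L
n=20: reaches L-position 15 → W
n=21: only reaches 14(W), 18(W), 20(W), all W → L
n=22: reaches L-position 11 → W
L entries with 0 ≤ n ≤ 22: n = 0, 2, 5, 7, 9, 11, 13, 15, 17, 19, 21; that makes 11.

11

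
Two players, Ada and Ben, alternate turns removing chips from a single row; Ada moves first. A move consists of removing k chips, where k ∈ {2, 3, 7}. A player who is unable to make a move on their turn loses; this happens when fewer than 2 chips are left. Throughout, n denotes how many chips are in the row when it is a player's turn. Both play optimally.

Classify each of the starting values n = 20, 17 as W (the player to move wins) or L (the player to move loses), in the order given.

Compute win/loss labels from the base case upward. A position with no move is L. Any other position is W if it can reach an L in one move, else L.
n=0: no move → L
n=1: no move → L
n=2: can move to 0, which is L ⇒ W
n=3: can move to 1, which is L ⇒ W
n=4: can move to 1, which is L ⇒ W
n=5: moves to 3(W), 2(W); every one is W ⇒ L
n=6: moves to 4(W), 3(W); every one is W ⇒ L
n=7: can move to 5, which is L ⇒ W
n=8: can move to 6, which is L ⇒ W
n=9: can move to 6, which is L ⇒ W
n=10: moves to 8(W), 7(W), 3(W); every one is W ⇒ L
n=11: moves to 9(W), 8(W), 4(W); every one is W ⇒ L
n=12: can move to 10, which is L ⇒ W
n=13: can move to 11, which is L ⇒ W
n=14: can move to 11, which is L ⇒ W
n=15: moves to 13(W), 12(W), 8(W); every one is W ⇒ L
n=16: moves to 14(W), 13(W), 9(W); every one is W ⇒ L
n=17: can move to 15, which is L ⇒ W
n=18: can move to 16, which is L ⇒ W
n=19: can move to 16, which is L ⇒ W
n=20: moves to 18(W), 17(W), 13(W); every one is W ⇒ L

20: L, 17: W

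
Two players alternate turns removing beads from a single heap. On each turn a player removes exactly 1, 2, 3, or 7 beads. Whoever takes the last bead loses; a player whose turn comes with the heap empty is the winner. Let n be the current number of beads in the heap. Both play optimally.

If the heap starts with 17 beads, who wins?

Label each position W (a win for the player to move) or L (a loss). A position with no legal move is W; any other position is W exactly when some move reaches an L, and L when every move reaches a W.
n=0: no move; the opponent has just taken the last bead and therefore loses → W
n=1: →0(W) only, which is W, so L
n=2: →1(L), so W
n=3: →1(L), so W
n=4: →1(L), so W
n=5: →4(W), 3(W), 2(W) — all W, so L
n=6: →5(L), so W
n=7: →5(L), so W
n=8: →5(L), so W
n=9: →8(W), 7(W), 6(W), 2(W) — all W, so L
n=10: →9(L), so W
n=11: →9(L), so W
n=12: →9(L), so W
n=13: →12(W), 11(W), 10(W), 6(W) — all W, so L
n=14: →13(L), so W
n=15: →13(L), so W
n=16: →13(L), so W
n=17: →16(W), 15(W), 14(W), 10(W) — all W, so L
The starting position 17 is L: whatever the player to move does, the opponent receives a W position.

The second player wins.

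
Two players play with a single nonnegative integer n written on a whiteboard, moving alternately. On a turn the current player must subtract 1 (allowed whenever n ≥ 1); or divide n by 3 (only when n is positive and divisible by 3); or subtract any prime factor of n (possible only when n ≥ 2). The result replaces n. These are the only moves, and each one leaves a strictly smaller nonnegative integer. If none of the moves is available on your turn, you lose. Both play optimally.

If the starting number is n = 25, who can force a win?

The second player wins.

Compute win/loss labels from the base case upward. A position with no move is L. Any other position is W if it can reach an L in one move, else L.
n=0: no move → L
n=1: reaches L-position 0 → W
n=2: reaches L-position 0 → W
n=3: reaches L-position 0 → W
n=4: only reaches 2(W), 3(W), all W → L
n=5: reaches L-position 0 → W
n=6: reaches L-position 4 → W
n=7: reaches L-position 0 → W
n=8: only reaches 6(W), 7(W), all W → L
n=9: reaches L-position 8 → W
n=10: reaches L-position 8 → W
n=11: reaches L-position 0 → W
n=12: reaches L-position 4 → W
n=13: reaches L-position 0 → W
n=14: only reaches 7(W), 12(W), 13(W), all W → L
n=15: reaches L-position 14 → W
n=16: reaches L-position 14 → W
n=17: reaches L-position 0 → W
n=18: only reaches 6(W), 15(W), 16(W), 17(W), all W → L
n=19: reaches L-position 0 → W
n=20: reaches L-position 18 → W
n=21: reaches L-position 14 → W
n=22: only reaches 11(W), 20(W), 21(W), all W → L
n=23: reaches L-position 0 → W
n=24: reaches L-position 8 → W
n=25: only reaches 20(W), 24(W), all W → L
Every move from 25 reaches a W position, so the mover loses.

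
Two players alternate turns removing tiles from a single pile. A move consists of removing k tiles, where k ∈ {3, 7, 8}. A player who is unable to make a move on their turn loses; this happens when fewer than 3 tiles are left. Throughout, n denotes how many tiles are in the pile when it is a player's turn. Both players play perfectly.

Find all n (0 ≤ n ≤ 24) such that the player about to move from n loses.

Compute win/loss labels from the base case upward. A position with no move is L. Any other position is W if it can reach an L in one move, else L.
n=0: no move → L
n=1: no move → L
n=2: no move → L
n=3: can move to 0, which is L ⇒ W
n=4: can move to 1, which is L ⇒ W
n=5: can move to 2, which is L ⇒ W
n=6: the only move is to 3(W), a W ⇒ L
n=7: can move to 0, which is L ⇒ W
n=8: can move to 1, which is L ⇒ W
n=9: can move to 6, which is L ⇒ W
n=10: can move to 2, which is L ⇒ W
n=11: moves to 8(W), 4(W), 3(W); every one is W ⇒ L
n=12: moves to 9(W), 5(W), 4(W); every one is W ⇒ L
n=13: can move to 6, which is L ⇒ W
n=14: can move to 11, which is L ⇒ W
n=15: can move to 12, which is L ⇒ W
n=16: moves to 13(W), 9(W), 8(W); every one is W ⇒ L
n=17: moves to 14(W), 10(W), 9(W); every one is W ⇒ L
n=18: can move to 11, which is L ⇒ W
n=19: can move to 16, which is L ⇒ W
n=20: can move to 17, which is L ⇒ W
n=21: moves to 18(W), 14(W), 13(W); every one is W ⇒ L
n=22: moves to 19(W), 15(W), 14(W); every one is W ⇒ L
n=23: can move to 16, which is L ⇒ W
n=24: can move to 21, which is L ⇒ W
The losing starting values of n are exactly the entries labelled L in this table (10 of them).

0, 1, 2, 6, 11, 12, 16, 17, 21, 22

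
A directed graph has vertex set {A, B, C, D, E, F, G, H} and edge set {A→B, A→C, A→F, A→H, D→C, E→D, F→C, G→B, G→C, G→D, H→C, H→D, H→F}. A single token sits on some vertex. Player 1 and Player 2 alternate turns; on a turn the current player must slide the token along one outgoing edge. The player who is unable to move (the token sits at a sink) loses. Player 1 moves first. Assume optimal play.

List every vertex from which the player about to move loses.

Use the standard recursion: the mover loses at a terminal position; elsewhere, the mover wins exactly when some move hands the opponent an L position.
Every edge goes from a vertex to one that appears earlier in the order B, C, D, G, E, F, H, A, so processing vertices in that order labels each vertex after all of its successors.
B: no outgoing edge → L
C: no outgoing edge → L
D: →C(L), so W
G: →C(L), so W
E: →D(W) only, which is W, so L
F: →C(L), so W
H: →C(L), so W
A: →C(L), so W
The losing starting vertices are exactly the entries labelled L in this table (3 of them).

B, C, E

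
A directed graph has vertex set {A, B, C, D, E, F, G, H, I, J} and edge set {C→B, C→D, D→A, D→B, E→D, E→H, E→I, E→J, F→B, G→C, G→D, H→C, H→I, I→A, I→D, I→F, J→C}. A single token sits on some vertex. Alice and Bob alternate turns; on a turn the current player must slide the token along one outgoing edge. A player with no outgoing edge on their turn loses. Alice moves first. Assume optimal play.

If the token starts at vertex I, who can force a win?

Use the standard recursion: the mover loses at a terminal position; elsewhere, the mover wins exactly when some move hands the opponent an L position.
Every edge goes from a vertex to one that appears earlier in the order A, B, D, F, I, C, J, H, G, E, so processing vertices in that order labels each vertex after all of its successors.
A: no outgoing edge → L
B: no outgoing edge → L
D: →B(L), so W
F: →B(L), so W
I: →A(L), so W
C: →B(L), so W
J: →C(W) only, which is W, so L
H: →C(W), I(W) — all W, so L
G: →C(W), D(W) — all W, so L
E: →H(L), so W
The starting position I is W: Alice should move to A, handing over an L position.

Alice wins.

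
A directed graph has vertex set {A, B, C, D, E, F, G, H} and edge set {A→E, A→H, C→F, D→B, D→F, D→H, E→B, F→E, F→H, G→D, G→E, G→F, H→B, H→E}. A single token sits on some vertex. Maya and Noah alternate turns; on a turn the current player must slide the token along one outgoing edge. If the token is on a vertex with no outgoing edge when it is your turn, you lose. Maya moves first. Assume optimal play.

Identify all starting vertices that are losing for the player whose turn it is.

A, B, F

Build the W/L table. Terminal = L. A non-terminal position is W if it has a move to some L; otherwise it is L.
Every edge goes from a vertex to one that appears earlier in the order B, E, H, F, D, A, C, G, so processing vertices in that order labels each vertex after all of its successors.
B: no outgoing edge → L
E: W (go to B, an L position)
H: W (go to B, an L position)
F: L (options H(W), E(W) are all W)
D: W (go to F, an L position)
A: L (options H(W), E(W) are all W)
C: W (go to F, an L position)
G: W (go to F, an L position)
The losing starting vertices are exactly the entries labelled L in this table (3 of them).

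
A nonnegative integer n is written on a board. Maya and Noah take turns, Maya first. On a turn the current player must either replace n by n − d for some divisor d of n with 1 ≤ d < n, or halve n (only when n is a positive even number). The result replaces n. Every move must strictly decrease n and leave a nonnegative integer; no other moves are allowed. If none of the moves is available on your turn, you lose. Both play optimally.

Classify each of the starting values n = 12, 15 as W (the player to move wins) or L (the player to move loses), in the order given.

Build the W/L table. Terminal = L. A non-terminal position is W if it has a move to some L; otherwise it is L.
n=0: no move → L
n=1: no move → L
n=2: reaches L-position 1 → W
n=3: only reaches 2(W), which is W → L
n=4: reaches L-position 3 → W
n=5: only reaches 4(W), which is W → L
n=6: reaches L-position 3 → W
n=7: only reaches 6(W), which is W → L
n=8: reaches L-position 7 → W
n=9: only reaches 6(W), 8(W), all W → L
n=10: reaches L-position 5 → W
n=11: only reaches 10(W), which is W → L
n=12: reaches L-position 9 → W
n=13: only reaches 12(W), which is W → L
n=14: reaches L-position 7 → W
n=15: only reaches 10(W), 12(W), 14(W), all W → L

12: W, 15: L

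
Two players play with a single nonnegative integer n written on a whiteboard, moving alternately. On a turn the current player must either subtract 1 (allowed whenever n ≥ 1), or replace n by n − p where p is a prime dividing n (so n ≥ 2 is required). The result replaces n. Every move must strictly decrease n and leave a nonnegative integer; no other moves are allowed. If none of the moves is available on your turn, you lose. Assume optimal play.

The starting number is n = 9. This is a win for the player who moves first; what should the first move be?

Build the W/L table. Terminal = L. A non-terminal position is W if it has a move to some L; otherwise it is L.
n=0: no move → L
n=1: reaches L-position 0 → W
n=2: reaches L-position 0 → W
n=3: reaches L-position 0 → W
n=4: only reaches 2(W), 3(W), all W → L
n=5: reaches L-position 0 → W
n=6: reaches L-position 4 → W
n=7: reaches L-position 0 → W
n=8: only reaches 6(W), 7(W), all W → L
n=9: reaches L-position 8 → W
From 9, the L positions reachable in one move are: 8.

Move to 8.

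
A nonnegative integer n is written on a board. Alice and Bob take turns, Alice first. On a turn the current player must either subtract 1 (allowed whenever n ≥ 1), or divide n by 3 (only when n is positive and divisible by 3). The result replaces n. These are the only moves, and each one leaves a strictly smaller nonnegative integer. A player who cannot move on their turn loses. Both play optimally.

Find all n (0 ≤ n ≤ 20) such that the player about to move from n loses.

0, 2, 4, 7, 9, 11, 13, 15, 17, 19

Positions with no move are L. A position that does have a move is losing for the player to move precisely when every available move leads to a winning position for the opponent. Fill in the labels:
n=0: no move → L
n=1: →0(L), so W
n=2: →1(W) only, which is W, so L
n=3: →2(L), so W
n=4: →3(W) only, which is W, so L
n=5: →4(L), so W
n=6: →2(L), so W
n=7: →6(W) only, which is W, so L
n=8: →7(L), so W
n=9: →3(W), 8(W) — all W, so L
n=10: →9(L), so W
n=11: →10(W) only, which is W, so L
n=12: →4(L), so W
n=13: →12(W) only, which is W, so L
n=14: →13(L), so W
n=15: →5(W), 14(W) — all W, so L
n=16: →15(L), so W
n=17: →16(W) only, which is W, so L
n=18: →17(L), so W
n=19: →18(W) only, which is W, so L
n=20: →19(L), so W
The losing starting values of n are exactly the entries labelled L in this table (10 of them).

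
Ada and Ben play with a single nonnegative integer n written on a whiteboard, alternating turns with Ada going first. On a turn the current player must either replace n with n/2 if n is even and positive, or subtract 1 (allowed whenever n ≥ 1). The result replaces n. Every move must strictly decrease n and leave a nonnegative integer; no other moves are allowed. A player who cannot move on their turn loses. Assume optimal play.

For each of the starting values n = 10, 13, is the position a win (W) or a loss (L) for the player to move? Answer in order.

10: W, 13: L

Positions with no move are L. A position that does have a move is losing for the player to move precisely when every available move leads to a winning position for the opponent. Fill in the labels:
n=0: no move → L
n=1: reaches L-position 0 → W
n=2: only reaches 1(W), which is W → L
n=3: reaches L-position 2 → W
n=4: reaches L-position 2 → W
n=5: only reaches 4(W), which is W → L
n=6: reaches L-position 5 → W
n=7: only reaches 6(W), which is W → L
n=8: reaches L-position 7 → W
n=9: only reaches 8(W), which is W → L
n=10: reaches L-position 5 → W
n=11: only reaches 10(W), which is W → L
n=12: reaches L-position 11 → W
n=13: only reaches 12(W), which is W → L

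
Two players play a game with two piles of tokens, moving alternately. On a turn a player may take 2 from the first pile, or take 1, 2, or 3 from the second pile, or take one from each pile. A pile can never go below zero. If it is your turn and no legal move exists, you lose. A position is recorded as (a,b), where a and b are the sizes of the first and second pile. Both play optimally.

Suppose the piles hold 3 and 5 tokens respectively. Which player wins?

Compute win/loss labels from the base case upward. A position with no move is L. Any other position is W if it can reach an L in one move, else L.
No move ever increases a pile, so every position that can arise here has a ≤ 3 and b ≤ 5; it is enough to label the cells with 0 ≤ a ≤ 3 and 0 ≤ b ≤ 5.
Every move lowers a or b (never raises either), so fill the grid row by row in increasing a, and left to right within a row: each cell's successors are then already labelled.
      b=0  b=1  b=2  b=3  b=4  b=5
a=0:    L    W    W    W    L    W
a=1:    L    W    W    W    L    W
a=2:    W    W    L    W    W    W
a=3:    W    L    W    W    W    L
Cells with no legal move (terminal, hence L): (0,0), (1,0).
The remaining L cells, each justified by listing all of its moves:
(0,4): →(0,3)(W), (0,2)(W), (0,1)(W) — all W, so L
(1,4): →(1,3)(W), (1,2)(W), (1,1)(W), (0,3)(W) — all W, so L
(2,2): →(0,2)(W), (2,1)(W), (2,0)(W), (1,1)(W) — all W, so L
(3,1): →(1,1)(W), (3,0)(W), (2,0)(W) — all W, so L
(3,5): →(1,5)(W), (3,4)(W), (3,3)(W), (3,2)(W), (2,4)(W) — all W, so L
Every other cell has at least one move into one of the L cells above, so it is W.
The starting position (3,5) is L: whatever the player to move does, the opponent receives a W position.

The second player wins.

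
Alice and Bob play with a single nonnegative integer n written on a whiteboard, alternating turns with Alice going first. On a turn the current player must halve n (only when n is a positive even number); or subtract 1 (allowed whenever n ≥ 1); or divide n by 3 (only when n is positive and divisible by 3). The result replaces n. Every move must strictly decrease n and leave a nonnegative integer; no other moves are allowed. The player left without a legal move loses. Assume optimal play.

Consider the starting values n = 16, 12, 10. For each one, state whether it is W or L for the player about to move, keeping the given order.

16: L, 12: W, 10: W

Label each position W (a win for the player to move) or L (a loss). A position with no legal move is L; any other position is W exactly when some move reaches an L, and L when every move reaches a W.
n=0: no move → L
n=1: →0(L), so W
n=2: →1(W) only, which is W, so L
n=3: →2(L), so W
n=4: →2(L), so W
n=5: →4(W) only, which is W, so L
n=6: →2(L), so W
n=7: →6(W) only, which is W, so L
n=8: →7(L), so W
n=9: →3(W), 8(W) — all W, so L
n=10: →5(L), so W
n=11: →10(W) only, which is W, so L
n=12: →11(L), so W
n=13: →12(W) only, which is W, so L
n=14: →7(L), so W
n=15: →5(L), so W
n=16: →8(W), 15(W) — all W, so L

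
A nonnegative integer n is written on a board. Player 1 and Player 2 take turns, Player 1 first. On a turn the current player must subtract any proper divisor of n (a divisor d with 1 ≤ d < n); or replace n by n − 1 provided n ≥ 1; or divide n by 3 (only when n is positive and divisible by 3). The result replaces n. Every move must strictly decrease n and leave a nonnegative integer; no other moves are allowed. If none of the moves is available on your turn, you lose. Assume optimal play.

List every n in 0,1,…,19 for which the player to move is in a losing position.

Positions with no move are L. A position that does have a move is losing for the player to move precisely when every available move leads to a winning position for the opponent. Fill in the labels:
n=0: no move → L
n=1: can move to 0, which is L ⇒ W
n=2: the only move is to 1(W), a W ⇒ L
n=3: can move to 2, which is L ⇒ W
n=4: can move to 2, which is L ⇒ W
n=5: the only move is to 4(W), a W ⇒ L
n=6: can move to 2, which is L ⇒ W
n=7: the only move is to 6(W), a W ⇒ L
n=8: can move to 7, which is L ⇒ W
n=9: moves to 3(W), 6(W), 8(W); every one is W ⇒ L
n=10: can move to 5, which is L ⇒ W
n=11: the only move is to 10(W), a W ⇒ L
n=12: can move to 9, which is L ⇒ W
n=13: the only move is to 12(W), a W ⇒ L
n=14: can move to 7, which is L ⇒ W
n=15: can move to 5, which is L ⇒ W
n=16: moves to 8(W), 12(W), 14(W), 15(W); every one is W ⇒ L
n=17: can move to 16, which is L ⇒ W
n=18: can move to 9, which is L ⇒ W
n=19: the only move is to 18(W), a W ⇒ L
Reading off the rows marked L gives the requested list; there are 9 such values of n.

0, 2, 5, 7, 9, 11, 13, 16, 19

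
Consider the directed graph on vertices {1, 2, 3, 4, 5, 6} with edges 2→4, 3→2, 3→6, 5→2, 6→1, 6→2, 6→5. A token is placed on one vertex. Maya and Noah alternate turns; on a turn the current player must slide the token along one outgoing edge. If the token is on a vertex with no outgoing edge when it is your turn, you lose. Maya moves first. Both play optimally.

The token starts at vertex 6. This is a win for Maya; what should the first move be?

Work bottom-up. With no move the player to move loses. Otherwise the position is W if at least one move leads to an L position for the opponent, and L if every move leads to a W.
Every edge goes from a vertex to one that appears earlier in the order 1, 4, 2, 5, 6, 3, so processing vertices in that order labels each vertex after all of its successors.
1: no outgoing edge → L
4: no outgoing edge → L
2: →4(L), so W
5: →2(W) only, which is W, so L
6: →5(L), so W
3: →6(W), 2(W) — all W, so L
From 6, the L positions reachable in one move are: 5, 1. Any move reaching one of these is winning.

Move to 5.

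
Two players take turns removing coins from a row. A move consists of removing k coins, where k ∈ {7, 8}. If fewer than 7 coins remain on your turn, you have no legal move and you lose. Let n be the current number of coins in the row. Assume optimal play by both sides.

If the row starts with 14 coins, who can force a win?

Work bottom-up. With no move the player to move loses. Otherwise the position is W if at least one move leads to an L position for the opponent, and L if every move leads to a W.
n=0: no move → L
n=1: no move → L
n=2: no move → L
n=3: no move → L
n=4: no move → L
n=5: no move → L
n=6: no move → L
n=7: can move to 0, which is L ⇒ W
n=8: can move to 1, which is L ⇒ W
n=9: can move to 2, which is L ⇒ W
n=10: can move to 3, which is L ⇒ W
n=11: can move to 4, which is L ⇒ W
n=12: can move to 5, which is L ⇒ W
n=13: can move to 6, which is L ⇒ W
n=14: can move to 6, which is L ⇒ W
From 14 the player to move can remove 8, leaving 6, reaching an L position.

The first player wins.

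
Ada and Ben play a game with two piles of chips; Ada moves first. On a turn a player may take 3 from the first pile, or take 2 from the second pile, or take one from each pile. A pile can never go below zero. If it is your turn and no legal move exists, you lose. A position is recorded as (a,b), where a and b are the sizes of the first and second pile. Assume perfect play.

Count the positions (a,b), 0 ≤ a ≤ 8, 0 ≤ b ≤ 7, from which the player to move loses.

34

Use the standard recursion: the mover loses at a terminal position; elsewhere, the mover wins exactly when some move hands the opponent an L position.
Every move lowers a or b (never raises either), so fill the grid row by row in increasing a, and left to right within a row: each cell's successors are then already labelled.
      b=0  b=1  b=2  b=3  b=4  b=5  b=6  b=7
a=0:    L    L    W    W    L    L    W    W
a=1:    L    W    W    L    L    W    W    L
a=2:    L    W    W    L    W    W    L    L
a=3:    W    W    L    L    W    W    L    W
a=4:    W    L    L    W    W    L    L    W
a=5:    W    L    W    W    L    L    W    W
a=6:    L    L    W    W    L    W    W    L
a=7:    L    W    W    L    L    W    W    L
a=8:    L    W    W    L    W    W    L    L
Cells with no legal move (terminal, hence L): (0,0), (0,1), (1,0), (2,0).
The remaining L cells, each justified by listing all of its moves:
(0,4): →(0,2)(W) only, which is W, so L
(0,5): →(0,3)(W) only, which is W, so L
(1,3): →(1,1)(W), (0,2)(W) — all W, so L
(1,4): →(1,2)(W), (0,3)(W) — all W, so L
(1,7): →(1,5)(W), (0,6)(W) — all W, so L
(2,3): →(2,1)(W), (1,2)(W) — all W, so L
(2,6): →(2,4)(W), (1,5)(W) — all W, so L
(2,7): →(2,5)(W), (1,6)(W) — all W, so L
(3,2): →(0,2)(W), (3,0)(W), (2,1)(W) — all W, so L
(3,3): →(0,3)(W), (3,1)(W), (2,2)(W) — all W, so L
(3,6): →(0,6)(W), (3,4)(W), (2,5)(W) — all W, so L
(4,1): →(1,1)(W), (3,0)(W) — all W, so L
(4,2): →(1,2)(W), (4,0)(W), (3,1)(W) — all W, so L
(4,5): →(1,5)(W), (4,3)(W), (3,4)(W) — all W, so L
(4,6): →(1,6)(W), (4,4)(W), (3,5)(W) — all W, so L
(5,1): →(2,1)(W), (4,0)(W) — all W, so L
(5,4): →(2,4)(W), (5,2)(W), (4,3)(W) — all W, so L
(5,5): →(2,5)(W), (5,3)(W), (4,4)(W) — all W, so L
(6,0): →(3,0)(W) only, which is W, so L
(6,1): →(3,1)(W), (5,0)(W) — all W, so L
(6,4): →(3,4)(W), (6,2)(W), (5,3)(W) — all W, so L
(6,7): →(3,7)(W), (6,5)(W), (5,6)(W) — all W, so L
(7,0): →(4,0)(W) only, which is W, so L
(7,3): →(4,3)(W), (7,1)(W), (6,2)(W) — all W, so L
(7,4): →(4,4)(W), (7,2)(W), (6,3)(W) — all W, so L
(7,7): →(4,7)(W), (7,5)(W), (6,6)(W) — all W, so L
(8,0): →(5,0)(W) only, which is W, so L
(8,3): →(5,3)(W), (8,1)(W), (7,2)(W) — all W, so L
(8,6): →(5,6)(W), (8,4)(W), (7,5)(W) — all W, so L
(8,7): →(5,7)(W), (8,5)(W), (7,6)(W) — all W, so L
Every other cell has at least one move into one of the L cells above, so it is W.
L cells per row: a=0: 4, a=1: 4, a=2: 4, a=3: 3, a=4: 4, a=5: 3, a=6: 4, a=7: 4, a=8: 4; total 34.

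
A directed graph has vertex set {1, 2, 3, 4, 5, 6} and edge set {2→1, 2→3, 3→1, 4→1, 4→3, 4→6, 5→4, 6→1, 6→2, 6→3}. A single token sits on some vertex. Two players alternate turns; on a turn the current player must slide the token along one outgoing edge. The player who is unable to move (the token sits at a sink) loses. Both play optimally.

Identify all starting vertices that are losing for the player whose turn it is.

1, 5

Work bottom-up. With no move the player to move loses. Otherwise the position is W if at least one move leads to an L position for the opponent, and L if every move leads to a W.
Every edge goes from a vertex to one that appears earlier in the order 1, 3, 2, 6, 4, 5, so processing vertices in that order labels each vertex after all of its successors.
1: no outgoing edge → L
3: reaches L-position 1 → W
2: reaches L-position 1 → W
6: reaches L-position 1 → W
4: reaches L-position 1 → W
5: only reaches 4(W), which is W → L
Reading off the rows marked L gives the requested list; there are 2 such vertices.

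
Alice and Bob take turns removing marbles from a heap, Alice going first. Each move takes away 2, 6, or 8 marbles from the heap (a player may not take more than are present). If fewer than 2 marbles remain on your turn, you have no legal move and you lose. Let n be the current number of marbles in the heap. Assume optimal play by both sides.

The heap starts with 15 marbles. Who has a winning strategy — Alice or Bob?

Bob wins.

Compute win/loss labels from the base case upward. A position with no move is L. Any other position is W if it can reach an L in one move, else L.
n=0: no move → L
n=1: no move → L
n=2: can move to 0, which is L ⇒ W
n=3: can move to 1, which is L ⇒ W
n=4: the only move is to 2(W), a W ⇒ L
n=5: the only move is to 3(W), a W ⇒ L
n=6: can move to 4, which is L ⇒ W
n=7: can move to 5, which is L ⇒ W
n=8: can move to 0, which is L ⇒ W
n=9: can move to 1, which is L ⇒ W
n=10: can move to 4, which is L ⇒ W
n=11: can move to 5, which is L ⇒ W
n=12: can move to 4, which is L ⇒ W
n=13: can move to 5, which is L ⇒ W
n=14: moves to 12(W), 8(W), 6(W); every one is W ⇒ L
n=15: moves to 13(W), 9(W), 7(W); every one is W ⇒ L
The starting position 15 is L: whatever Alice does, the opponent receives a W position.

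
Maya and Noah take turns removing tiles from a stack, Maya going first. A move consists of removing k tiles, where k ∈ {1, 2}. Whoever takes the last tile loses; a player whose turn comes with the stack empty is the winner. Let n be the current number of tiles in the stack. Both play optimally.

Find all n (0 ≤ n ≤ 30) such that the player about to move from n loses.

Label each position W (a win for the player to move) or L (a loss). A position with no legal move is W; any other position is W exactly when some move reaches an L, and L when every move reaches a W.
n=0: no move; the opponent has just taken the last tile and therefore loses → W
n=1: only reaches 0(W), which is W → L
n=2: reaches L-position 1 → W
n=3: reaches L-position 1 → W
n=4: only reaches 3(W), 2(W), all W → L
n=5: reaches L-position 4 → W
n=6: reaches L-position 4 → W
n=7: only reaches 6(W), 5(W), all W → L
n=8: reaches L-position 7 → W
n=9: reaches L-position 7 → W
n=10: only reaches 9(W), 8(W), all W → L
n=11: reaches L-position 10 → W
n=12: reaches L-position 10 → W
n=13: only reaches 12(W), 11(W), all W → L
n=14: reaches L-position 13 → W
n=15: reaches L-position 13 → W
n=16: only reaches 15(W), 14(W), all W → L
n=17: reaches L-position 16 → W
n=18: reaches L-position 16 → W
n=19: only reaches 18(W), 17(W), all W → L
n=20: reaches L-position 19 → W
n=21: reaches L-position 19 → W
n=22: only reaches 21(W), 20(W), all W → L
n=23: reaches L-position 22 → W
n=24: reaches L-position 22 → W
n=25: only reaches 24(W), 23(W), all W → L
n=26: reaches L-position 25 → W
n=27: reaches L-position 25 → W
n=28: only reaches 27(W), 26(W), all W → L
n=29: reaches L-position 28 → W
n=30: reaches L-position 28 → W
Reading off the rows marked L gives the requested list; there are 10 such values of n.

1, 4, 7, 10, 13, 16, 19, 22, 25, 28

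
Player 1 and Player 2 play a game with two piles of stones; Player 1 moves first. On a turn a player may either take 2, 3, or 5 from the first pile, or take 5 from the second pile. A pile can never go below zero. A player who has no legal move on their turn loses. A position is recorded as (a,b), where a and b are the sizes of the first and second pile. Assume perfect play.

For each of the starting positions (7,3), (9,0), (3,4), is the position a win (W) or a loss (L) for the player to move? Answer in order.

Classify positions by backward induction: terminal positions (no move available) are L. From any other position, the mover wins iff some move reaches an L.
No move ever increases a pile, so every position that can arise here has a ≤ 9 and b ≤ 4; it is enough to label the cells with 0 ≤ a ≤ 9 and 0 ≤ b ≤ 4.
Every move lowers a or b (never raises either), so fill the grid row by row in increasing a, and left to right within a row: each cell's successors are then already labelled.
      b=0  b=1  b=2  b=3  b=4
a=0:    L    L    L    L    L
a=1:    L    L    L    L    L
a=2:    W    W    W    W    W
a=3:    W    W    W    W    W
a=4:    W    W    W    W    W
a=5:    W    W    W    W    W
a=6:    W    W    W    W    W
a=7:    L    L    L    L    L
a=8:    L    L    L    L    L
a=9:    W    W    W    W    W
Cells with no legal move (terminal, hence L): (0,0), (0,1), (0,2), (0,3), (0,4), (1,0), (1,1), (1,2), (1,3), (1,4).
The remaining L cells, each justified by listing all of its moves:
(7,0): →(5,0)(W), (4,0)(W), (2,0)(W) — all W, so L
(7,1): →(5,1)(W), (4,1)(W), (2,1)(W) — all W, so L
(7,2): →(5,2)(W), (4,2)(W), (2,2)(W) — all W, so L
(7,3): →(5,3)(W), (4,3)(W), (2,3)(W) — all W, so L
(7,4): →(5,4)(W), (4,4)(W), (2,4)(W) — all W, so L
(8,0): →(6,0)(W), (5,0)(W), (3,0)(W) — all W, so L
(8,1): →(6,1)(W), (5,1)(W), (3,1)(W) — all W, so L
(8,2): →(6,2)(W), (5,2)(W), (3,2)(W) — all W, so L
(8,3): →(6,3)(W), (5,3)(W), (3,3)(W) — all W, so L
(8,4): →(6,4)(W), (5,4)(W), (3,4)(W) — all W, so L
Every other cell has at least one move into one of the L cells above, so it is W.
(7,3): one of the L cells justified above, so L
(9,0): the move to (7,0) reaches an L cell, so W
(3,4): the move to (1,4) reaches an L cell, so W

(7,3): L, (9,0): W, (3,4): W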